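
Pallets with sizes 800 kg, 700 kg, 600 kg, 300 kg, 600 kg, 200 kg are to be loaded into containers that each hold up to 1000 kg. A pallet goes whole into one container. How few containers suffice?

4

Total = 800 + 700 + 600 + 600 + 300 + 200 = 3200 kg.
Lower bound: ⌈3200/1000⌉ = 4 containers.
A packing using 4 containers:
  container 1: 800 + 200 = 1000
  container 2: 700 + 300 = 1000
  container 3: 600 = 600
  container 4: 600 = 600
This matches the lower bound, so 4 is optimal.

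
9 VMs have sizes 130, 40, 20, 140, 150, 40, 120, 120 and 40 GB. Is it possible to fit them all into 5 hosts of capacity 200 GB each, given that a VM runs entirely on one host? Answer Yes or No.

Yes

A valid assignment using 5 hosts:
  host 1: 150 + 40 = 190
  host 2: 140 + 40 + 20 = 200
  host 3: 130 + 40 = 170
  host 4: 120 = 120
  host 5: 120 = 120
Every load is within 200 GB, so 5 hosts suffice.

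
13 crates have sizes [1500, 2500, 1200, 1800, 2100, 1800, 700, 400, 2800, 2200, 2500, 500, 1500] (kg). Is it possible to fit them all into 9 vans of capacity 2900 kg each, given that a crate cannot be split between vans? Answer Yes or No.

A valid assignment using 9 vans:
  van 1: 2800 = 2800
  van 2: 2500 + 400 = 2900
  van 3: 2500 = 2500
  van 4: 2200 + 700 = 2900
  van 5: 2100 + 500 = 2600
  van 6: 1800 = 1800
  van 7: 1800 = 1800
  van 8: 1500 + 1200 = 2700
  van 9: 1500 = 1500
Every load is within 2900 kg, so 9 vans suffice.

Yes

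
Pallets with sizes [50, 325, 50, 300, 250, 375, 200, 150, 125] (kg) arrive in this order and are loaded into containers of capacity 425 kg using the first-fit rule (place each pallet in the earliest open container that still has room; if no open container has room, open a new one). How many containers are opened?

  50 → container 1 (new)  [load 50/425]
  325 → container 1  [load 375/425]
  50 → container 1  [load 425/425]
  300 → container 2 (new)  [load 300/425]
  250 → container 3 (new)  [load 250/425]
  375 → container 4 (new)  [load 375/425]
  200 → container 5 (new)  [load 200/425]
  150 → container 3  [load 400/425]
  125 → container 2  [load 425/425]
5 containers opened.

5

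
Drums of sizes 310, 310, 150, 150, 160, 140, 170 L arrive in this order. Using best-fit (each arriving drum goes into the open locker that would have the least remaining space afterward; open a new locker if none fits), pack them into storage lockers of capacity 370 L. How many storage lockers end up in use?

  310 → locker 1 (new)  [load 310/370]
  310 → locker 2 (new)  [load 310/370]
  150 → locker 3 (new)  [load 150/370]
  150 → locker 3  [load 300/370]
  160 → locker 4 (new)  [load 160/370]
  140 → locker 4  [load 300/370]
  170 → locker 5 (new)  [load 170/370]
5 storage lockers opened.

5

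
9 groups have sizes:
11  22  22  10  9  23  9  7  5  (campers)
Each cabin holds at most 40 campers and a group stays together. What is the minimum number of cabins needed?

3

Total = 23 + 22 + 22 + 11 + 10 + 9 + 9 + 7 + 5 = 118 campers.
Lower bound: ⌈118/40⌉ = 3 cabins.
A packing using 3 cabins:
  cabin 1: 23 + 11 + 5 = 39
  cabin 2: 22 + 10 + 7 = 39
  cabin 3: 22 + 9 + 9 = 40
This matches the lower bound, so 3 is optimal.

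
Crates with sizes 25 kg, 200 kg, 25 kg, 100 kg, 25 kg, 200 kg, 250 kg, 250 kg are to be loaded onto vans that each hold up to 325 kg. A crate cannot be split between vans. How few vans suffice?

Total = 250 + 250 + 200 + 200 + 100 + 25 + 25 + 25 = 1075 kg.
Lower bound: ⌈1075/325⌉ = 4 vans.
A packing using 4 vans:
  van 1: 250 + 25 + 25 + 25 = 325
  van 2: 250 = 250
  van 3: 200 + 100 = 300
  van 4: 200 = 200
This matches the lower bound, so 4 is optimal.

4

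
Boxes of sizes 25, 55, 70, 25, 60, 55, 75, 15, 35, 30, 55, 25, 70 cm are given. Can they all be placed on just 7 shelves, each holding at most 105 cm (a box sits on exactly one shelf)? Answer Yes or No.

A valid assignment using 7 shelves:
  shelf 1: 75 + 30 = 105
  shelf 2: 70 + 35 = 105
  shelf 3: 70 + 25 = 95
  shelf 4: 60 + 25 + 15 = 100
  shelf 5: 55 + 25 = 80
  shelf 6: 55 = 55
  shelf 7: 55 = 55
Every load is within 105 cm, so 7 shelves suffice.

Yes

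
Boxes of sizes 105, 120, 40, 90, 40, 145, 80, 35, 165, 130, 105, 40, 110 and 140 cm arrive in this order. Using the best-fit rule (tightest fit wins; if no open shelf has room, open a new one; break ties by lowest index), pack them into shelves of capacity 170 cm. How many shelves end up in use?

9

  105 → shelf 1 (new)  [load 105/170]
  120 → shelf 2 (new)  [load 120/170]
  40 → shelf 2  [load 160/170]
  90 → shelf 3 (new)  [load 90/170]
  40 → shelf 1  [load 145/170]
  145 → shelf 4 (new)  [load 145/170]
  80 → shelf 3  [load 170/170]
  35 → shelf 5 (new)  [load 35/170]
  165 → shelf 6 (new)  [load 165/170]
  130 → shelf 5  [load 165/170]
  105 → shelf 7 (new)  [load 105/170]
  40 → shelf 7  [load 145/170]
  110 → shelf 8 (new)  [load 110/170]
  140 → shelf 9 (new)  [load 140/170]
9 shelves opened.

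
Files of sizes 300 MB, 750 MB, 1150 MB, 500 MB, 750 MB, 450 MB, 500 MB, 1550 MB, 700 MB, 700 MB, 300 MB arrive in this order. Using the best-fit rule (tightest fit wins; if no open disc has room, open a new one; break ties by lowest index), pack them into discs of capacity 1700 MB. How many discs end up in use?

  300 → disc 1 (new)  [load 300/1700]
  750 → disc 1  [load 1050/1700]
  1150 → disc 2 (new)  [load 1150/1700]
  500 → disc 2  [load 1650/1700]
  750 → disc 3 (new)  [load 750/1700]
  450 → disc 1  [load 1500/1700]
  500 → disc 3  [load 1250/1700]
  1550 → disc 4 (new)  [load 1550/1700]
  700 → disc 5 (new)  [load 700/1700]
  700 → disc 5  [load 1400/1700]
  300 → disc 5  [load 1700/1700]
5 discs opened.

5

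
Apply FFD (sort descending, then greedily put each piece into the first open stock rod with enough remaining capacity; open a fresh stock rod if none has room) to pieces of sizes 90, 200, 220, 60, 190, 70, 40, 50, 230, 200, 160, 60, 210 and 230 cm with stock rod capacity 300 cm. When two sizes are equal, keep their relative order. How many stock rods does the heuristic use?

Sorted descending: 230, 230, 220, 210, 200, 200, 190, 160, 90, 70, 60, 60, 50, 40.
  230 → stock rod 1 (new)  [load 230/300]
  230 → stock rod 2 (new)  [load 230/300]
  220 → stock rod 3 (new)  [load 220/300]
  210 → stock rod 4 (new)  [load 210/300]
  200 → stock rod 5 (new)  [load 200/300]
  200 → stock rod 6 (new)  [load 200/300]
  190 → stock rod 7 (new)  [load 190/300]
  160 → stock rod 8 (new)  [load 160/300]
  90 → stock rod 4  [load 300/300]
  70 → stock rod 1  [load 300/300]
  60 → stock rod 2  [load 290/300]
  60 → stock rod 3  [load 280/300]
  50 → stock rod 5  [load 250/300]
  40 → stock rod 5  [load 290/300]
8 stock rods opened.

8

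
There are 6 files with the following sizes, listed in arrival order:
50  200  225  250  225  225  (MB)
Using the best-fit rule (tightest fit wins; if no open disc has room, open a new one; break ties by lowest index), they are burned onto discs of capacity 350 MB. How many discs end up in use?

5

  50 → disc 1 (new)  [load 50/350]
  200 → disc 1  [load 250/350]
  225 → disc 2 (new)  [load 225/350]
  250 → disc 3 (new)  [load 250/350]
  225 → disc 4 (new)  [load 225/350]
  225 → disc 5 (new)  [load 225/350]
5 discs opened.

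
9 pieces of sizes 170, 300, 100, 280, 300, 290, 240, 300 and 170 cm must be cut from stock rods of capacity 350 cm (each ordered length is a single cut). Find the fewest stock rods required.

7

Total = 300 + 300 + 300 + 290 + 280 + 240 + 170 + 170 + 100 = 2150 cm.
Lower bound: ⌈2150/350⌉ = 7 stock rods.
A packing using 7 stock rods:
  stock rod 1: 300 = 300
  stock rod 2: 300 = 300
  stock rod 3: 300 = 300
  stock rod 4: 290 = 290
  stock rod 5: 280 = 280
  stock rod 6: 240 + 100 = 340
  stock rod 7: 170 + 170 = 340
This matches the lower bound, so 7 is optimal.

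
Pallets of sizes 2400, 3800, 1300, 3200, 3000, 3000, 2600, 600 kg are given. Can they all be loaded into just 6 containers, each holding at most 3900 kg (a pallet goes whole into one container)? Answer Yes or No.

A valid assignment using 6 containers:
  container 1: 3800 = 3800
  container 2: 3200 + 600 = 3800
  container 3: 3000 = 3000
  container 4: 3000 = 3000
  container 5: 2600 + 1300 = 3900
  container 6: 2400 = 2400
Every load is within 3900 kg, so 6 containers suffice.

Yes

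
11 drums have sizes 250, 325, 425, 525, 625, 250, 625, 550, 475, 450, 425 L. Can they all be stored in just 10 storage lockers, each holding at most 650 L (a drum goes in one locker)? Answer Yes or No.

Yes

A valid assignment using 10 storage lockers:
  locker 1: 625 = 625
  locker 2: 625 = 625
  locker 3: 550 = 550
  locker 4: 525 = 525
  locker 5: 475 = 475
  locker 6: 450 = 450
  locker 7: 425 = 425
  locker 8: 425 = 425
  locker 9: 325 + 250 = 575
  locker 10: 250 = 250
Every load is within 650 L, so 10 storage lockers suffice.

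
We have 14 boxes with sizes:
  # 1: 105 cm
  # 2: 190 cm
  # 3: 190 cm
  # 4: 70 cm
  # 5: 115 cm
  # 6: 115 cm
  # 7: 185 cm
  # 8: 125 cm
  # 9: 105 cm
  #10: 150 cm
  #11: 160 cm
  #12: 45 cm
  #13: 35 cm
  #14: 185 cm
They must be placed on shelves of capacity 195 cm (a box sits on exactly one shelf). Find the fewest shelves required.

11

Total = 190 + 190 + 185 + 185 + 160 + 150 + 125 + 115 + 115 + 105 + 105 + 70 + 45 + 35 = 1775 cm.
Lower bound: ⌈1775/195⌉ = 10 shelves.
Also, 11 boxes each exceed 195/2 cm, and no two of those can share a shelf, so at least 11 shelves are needed.
A packing using 11 shelves:
  shelf 1: 190 = 190
  shelf 2: 190 = 190
  shelf 3: 185 = 185
  shelf 4: 185 = 185
  shelf 5: 160 + 35 = 195
  shelf 6: 150 + 45 = 195
  shelf 7: 125 + 70 = 195
  shelf 8: 115 = 115
  shelf 9: 115 = 115
  shelf 10: 105 = 105
  shelf 11: 105 = 105
This matches the lower bound, so 11 is optimal.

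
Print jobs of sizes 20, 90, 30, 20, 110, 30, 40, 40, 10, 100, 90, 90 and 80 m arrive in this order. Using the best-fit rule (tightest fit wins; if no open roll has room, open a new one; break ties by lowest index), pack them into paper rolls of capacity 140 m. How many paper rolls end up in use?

  20 → roll 1 (new)  [load 20/140]
  90 → roll 1  [load 110/140]
  30 → roll 1  [load 140/140]
  20 → roll 2 (new)  [load 20/140]
  110 → roll 2  [load 130/140]
  30 → roll 3 (new)  [load 30/140]
  40 → roll 3  [load 70/140]
  40 → roll 3  [load 110/140]
  10 → roll 2  [load 140/140]
  100 → roll 4 (new)  [load 100/140]
  90 → roll 5 (new)  [load 90/140]
  90 → roll 6 (new)  [load 90/140]
  80 → roll 7 (new)  [load 80/140]
7 paper rolls opened.

7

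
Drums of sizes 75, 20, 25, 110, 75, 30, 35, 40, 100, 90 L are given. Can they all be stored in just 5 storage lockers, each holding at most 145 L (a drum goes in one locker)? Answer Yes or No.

A valid assignment using 5 storage lockers:
  locker 1: 110 + 35 = 145
  locker 2: 100 + 40 = 140
  locker 3: 90 + 30 + 25 = 145
  locker 4: 75 + 20 = 95
  locker 5: 75 = 75
Every load is within 145 L, so 5 storage lockers suffice.

Yes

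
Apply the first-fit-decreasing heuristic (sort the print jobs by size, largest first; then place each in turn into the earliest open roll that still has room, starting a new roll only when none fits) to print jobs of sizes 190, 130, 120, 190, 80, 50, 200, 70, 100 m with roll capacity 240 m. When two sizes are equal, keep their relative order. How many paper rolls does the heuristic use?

6

Sorted descending: 200, 190, 190, 130, 120, 100, 80, 70, 50.
  200 → roll 1 (new)  [load 200/240]
  190 → roll 2 (new)  [load 190/240]
  190 → roll 3 (new)  [load 190/240]
  130 → roll 4 (new)  [load 130/240]
  120 → roll 5 (new)  [load 120/240]
  100 → roll 4  [load 230/240]
  80 → roll 5  [load 200/240]
  70 → roll 6 (new)  [load 70/240]
  50 → roll 2  [load 240/240]
6 paper rolls opened.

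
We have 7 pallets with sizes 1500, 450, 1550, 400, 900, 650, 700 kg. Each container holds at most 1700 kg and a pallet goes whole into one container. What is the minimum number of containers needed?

4

Total = 1550 + 1500 + 900 + 700 + 650 + 450 + 400 = 6150 kg.
Lower bound: ⌈6150/1700⌉ = 4 containers.
A packing using 4 containers:
  container 1: 1550 = 1550
  container 2: 1500 = 1500
  container 3: 900 + 700 = 1600
  container 4: 650 + 450 + 400 = 1500
This matches the lower bound, so 4 is optimal.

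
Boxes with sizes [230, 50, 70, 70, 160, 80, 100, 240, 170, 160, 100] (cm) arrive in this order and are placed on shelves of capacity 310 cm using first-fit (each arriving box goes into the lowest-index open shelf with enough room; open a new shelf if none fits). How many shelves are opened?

  230 → shelf 1 (new)  [load 230/310]
  50 → shelf 1  [load 280/310]
  70 → shelf 2 (new)  [load 70/310]
  70 → shelf 2  [load 140/310]
  160 → shelf 2  [load 300/310]
  80 → shelf 3 (new)  [load 80/310]
  100 → shelf 3  [load 180/310]
  240 → shelf 4 (new)  [load 240/310]
  170 → shelf 5 (new)  [load 170/310]
  160 → shelf 6 (new)  [load 160/310]
  100 → shelf 3  [load 280/310]
6 shelves opened.

6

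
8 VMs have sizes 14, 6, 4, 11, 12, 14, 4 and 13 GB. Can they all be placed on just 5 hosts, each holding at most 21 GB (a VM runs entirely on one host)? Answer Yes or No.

Yes

A valid assignment using 5 hosts:
  host 1: 14 + 6 = 20
  host 2: 14 + 4 = 18
  host 3: 13 + 4 = 17
  host 4: 12 = 12
  host 5: 11 = 11
Every load is within 21 GB, so 5 hosts suffice.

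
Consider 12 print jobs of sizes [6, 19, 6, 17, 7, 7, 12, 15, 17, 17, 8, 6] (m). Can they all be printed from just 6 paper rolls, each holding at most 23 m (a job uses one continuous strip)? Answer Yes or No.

Total = 137 m; ⌈137/23⌉ = 6.
The bound of 6 does not rule out 6, but exhaustive search shows no assignment into 6 paper rolls of capacity 23 m exists — the minimum is 7.

No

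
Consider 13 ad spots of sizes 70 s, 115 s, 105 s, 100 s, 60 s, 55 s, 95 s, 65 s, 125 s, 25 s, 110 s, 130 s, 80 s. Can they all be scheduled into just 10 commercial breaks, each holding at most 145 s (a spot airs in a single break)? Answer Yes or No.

Yes

A valid assignment using 10 commercial breaks:
  break 1: 130 = 130
  break 2: 125 = 125
  break 3: 115 + 25 = 140
  break 4: 110 = 110
  break 5: 105 = 105
  break 6: 100 = 100
  break 7: 95 = 95
  break 8: 80 + 65 = 145
  break 9: 70 + 60 = 130
  break 10: 55 = 55
Every load is within 145 s, so 10 commercial breaks suffice.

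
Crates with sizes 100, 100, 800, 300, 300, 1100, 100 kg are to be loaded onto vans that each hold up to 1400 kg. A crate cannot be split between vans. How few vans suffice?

2

Total = 1100 + 800 + 300 + 300 + 100 + 100 + 100 = 2800 kg.
Lower bound: ⌈2800/1400⌉ = 2 vans.
A packing using 2 vans:
  van 1: 1100 + 300 = 1400
  van 2: 800 + 300 + 100 + 100 + 100 = 1400
This matches the lower bound, so 2 is optimal.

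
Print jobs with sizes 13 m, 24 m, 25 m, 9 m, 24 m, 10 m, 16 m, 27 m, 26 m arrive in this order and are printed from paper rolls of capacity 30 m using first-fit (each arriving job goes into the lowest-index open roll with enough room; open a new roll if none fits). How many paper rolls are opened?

7

  13 → roll 1 (new)  [load 13/30]
  24 → roll 2 (new)  [load 24/30]
  25 → roll 3 (new)  [load 25/30]
  9 → roll 1  [load 22/30]
  24 → roll 4 (new)  [load 24/30]
  10 → roll 5 (new)  [load 10/30]
  16 → roll 5  [load 26/30]
  27 → roll 6 (new)  [load 27/30]
  26 → roll 7 (new)  [load 26/30]
7 paper rolls opened.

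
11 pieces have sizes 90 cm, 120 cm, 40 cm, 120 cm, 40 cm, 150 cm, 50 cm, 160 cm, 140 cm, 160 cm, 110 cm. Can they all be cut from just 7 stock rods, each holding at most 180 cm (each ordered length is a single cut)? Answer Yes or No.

No

Total = 1180 cm; ⌈1180/180⌉ = 7.
The bound of 7 does not rule out 7, but exhaustive search shows no assignment into 7 stock rods of capacity 180 cm exists — the minimum is 8.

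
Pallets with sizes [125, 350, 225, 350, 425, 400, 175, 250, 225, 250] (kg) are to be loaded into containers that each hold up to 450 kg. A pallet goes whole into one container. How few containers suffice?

Total = 425 + 400 + 350 + 350 + 250 + 250 + 225 + 225 + 175 + 125 = 2775 kg.
Lower bound: ⌈2775/450⌉ = 7 containers.
A packing using 7 containers:
  container 1: 425 = 425
  container 2: 400 = 400
  container 3: 350 = 350
  container 4: 350 = 350
  container 5: 250 + 175 = 425
  container 6: 250 + 125 = 375
  container 7: 225 + 225 = 450
This matches the lower bound, so 7 is optimal.

7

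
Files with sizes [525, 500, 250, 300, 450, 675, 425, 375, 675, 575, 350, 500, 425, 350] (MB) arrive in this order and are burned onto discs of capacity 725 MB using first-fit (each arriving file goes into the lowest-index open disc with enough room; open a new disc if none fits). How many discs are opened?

  525 → disc 1 (new)  [load 525/725]
  500 → disc 2 (new)  [load 500/725]
  250 → disc 3 (new)  [load 250/725]
  300 → disc 3  [load 550/725]
  450 → disc 4 (new)  [load 450/725]
  675 → disc 5 (new)  [load 675/725]
  425 → disc 6 (new)  [load 425/725]
  375 → disc 7 (new)  [load 375/725]
  675 → disc 8 (new)  [load 675/725]
  575 → disc 9 (new)  [load 575/725]
  350 → disc 7  [load 725/725]
  500 → disc 10 (new)  [load 500/725]
  425 → disc 11 (new)  [load 425/725]
  350 → disc 12 (new)  [load 350/725]
12 discs opened.

12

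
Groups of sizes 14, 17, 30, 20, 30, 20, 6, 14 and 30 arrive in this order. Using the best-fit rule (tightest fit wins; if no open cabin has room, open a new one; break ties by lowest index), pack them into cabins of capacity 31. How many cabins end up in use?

7

  14 → cabin 1 (new)  [load 14/31]
  17 → cabin 1  [load 31/31]
  30 → cabin 2 (new)  [load 30/31]
  20 → cabin 3 (new)  [load 20/31]
  30 → cabin 4 (new)  [load 30/31]
  20 → cabin 5 (new)  [load 20/31]
  6 → cabin 3  [load 26/31]
  14 → cabin 6 (new)  [load 14/31]
  30 → cabin 7 (new)  [load 30/31]
7 cabins opened.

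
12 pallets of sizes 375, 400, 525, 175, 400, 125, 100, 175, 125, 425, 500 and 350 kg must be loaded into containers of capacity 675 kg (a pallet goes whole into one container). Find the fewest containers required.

Total = 525 + 500 + 425 + 400 + 400 + 375 + 350 + 175 + 175 + 125 + 125 + 100 = 3675 kg.
Lower bound: ⌈3675/675⌉ = 6 containers.
Also, 7 pallets each exceed 675/2 kg, and no two of those can share a container, so at least 7 containers are needed.
A packing using 7 containers:
  container 1: 525 + 125 = 650
  container 2: 500 + 175 = 675
  container 3: 425 + 175 = 600
  container 4: 400 + 125 + 100 = 625
  container 5: 400 = 400
  container 6: 375 = 375
  container 7: 350 = 350
This matches the lower bound, so 7 is optimal.

7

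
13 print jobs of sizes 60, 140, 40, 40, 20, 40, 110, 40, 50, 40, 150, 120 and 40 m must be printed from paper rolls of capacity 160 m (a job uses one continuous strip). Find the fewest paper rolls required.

Total = 150 + 140 + 120 + 110 + 60 + 50 + 40 + 40 + 40 + 40 + 40 + 40 + 20 = 890 m.
Lower bound: ⌈890/160⌉ = 6 paper rolls.
A packing using 6 paper rolls:
  roll 1: 150 = 150
  roll 2: 140 + 20 = 160
  roll 3: 120 + 40 = 160
  roll 4: 110 + 50 = 160
  roll 5: 60 + 40 + 40 = 140
  roll 6: 40 + 40 + 40 = 120
This matches the lower bound, so 6 is optimal.

6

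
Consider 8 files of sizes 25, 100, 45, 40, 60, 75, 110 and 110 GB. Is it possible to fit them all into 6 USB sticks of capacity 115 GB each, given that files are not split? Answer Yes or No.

Yes

A valid assignment using 6 USB sticks:
  USB stick 1: 110 = 110
  USB stick 2: 110 = 110
  USB stick 3: 100 = 100
  USB stick 4: 75 + 40 = 115
  USB stick 5: 60 + 45 = 105
  USB stick 6: 25 = 25
Every load is within 115 GB, so 6 USB sticks suffice.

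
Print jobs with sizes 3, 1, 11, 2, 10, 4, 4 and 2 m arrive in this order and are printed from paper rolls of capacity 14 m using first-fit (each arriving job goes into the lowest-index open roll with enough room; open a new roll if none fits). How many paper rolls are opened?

  3 → roll 1 (new)  [load 3/14]
  1 → roll 1  [load 4/14]
  11 → roll 2 (new)  [load 11/14]
  2 → roll 1  [load 6/14]
  10 → roll 3 (new)  [load 10/14]
  4 → roll 1  [load 10/14]
  4 → roll 1  [load 14/14]
  2 → roll 2  [load 13/14]
3 paper rolls opened.

3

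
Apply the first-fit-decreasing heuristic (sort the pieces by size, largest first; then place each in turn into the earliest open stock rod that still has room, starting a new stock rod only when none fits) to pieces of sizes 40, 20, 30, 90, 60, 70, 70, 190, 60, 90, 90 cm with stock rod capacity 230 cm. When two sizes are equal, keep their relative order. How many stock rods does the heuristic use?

4

Sorted descending: 190, 90, 90, 90, 70, 70, 60, 60, 40, 30, 20.
  190 → stock rod 1 (new)  [load 190/230]
  90 → stock rod 2 (new)  [load 90/230]
  90 → stock rod 2  [load 180/230]
  90 → stock rod 3 (new)  [load 90/230]
  70 → stock rod 3  [load 160/230]
  70 → stock rod 3  [load 230/230]
  60 → stock rod 4 (new)  [load 60/230]
  60 → stock rod 4  [load 120/230]
  40 → stock rod 1  [load 230/230]
  30 → stock rod 2  [load 210/230]
  20 → stock rod 2  [load 230/230]
4 stock rods opened.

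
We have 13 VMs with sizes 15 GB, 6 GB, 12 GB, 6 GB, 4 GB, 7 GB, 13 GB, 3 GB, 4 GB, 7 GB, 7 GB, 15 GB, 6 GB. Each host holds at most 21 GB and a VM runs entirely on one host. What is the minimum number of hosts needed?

Total = 15 + 15 + 13 + 12 + 7 + 7 + 7 + 6 + 6 + 6 + 4 + 4 + 3 = 105 GB.
Lower bound: ⌈105/21⌉ = 5 hosts.
A packing using 5 hosts:
  host 1: 15 + 6 = 21
  host 2: 15 + 6 = 21
  host 3: 13 + 4 + 4 = 21
  host 4: 12 + 6 + 3 = 21
  host 5: 7 + 7 + 7 = 21
This matches the lower bound, so 5 is optimal.

5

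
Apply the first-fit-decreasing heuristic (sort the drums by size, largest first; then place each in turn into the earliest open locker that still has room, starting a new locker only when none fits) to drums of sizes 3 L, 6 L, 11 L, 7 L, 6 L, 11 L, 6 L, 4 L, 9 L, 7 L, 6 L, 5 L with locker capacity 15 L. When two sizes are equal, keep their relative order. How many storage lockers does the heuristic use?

Sorted descending: 11, 11, 9, 7, 7, 6, 6, 6, 6, 5, 4, 3.
  11 → locker 1 (new)  [load 11/15]
  11 → locker 2 (new)  [load 11/15]
  9 → locker 3 (new)  [load 9/15]
  7 → locker 4 (new)  [load 7/15]
  7 → locker 4  [load 14/15]
  6 → locker 3  [load 15/15]
  6 → locker 5 (new)  [load 6/15]
  6 → locker 5  [load 12/15]
  6 → locker 6 (new)  [load 6/15]
  5 → locker 6  [load 11/15]
  4 → locker 1  [load 15/15]
  3 → locker 2  [load 14/15]
6 storage lockers opened.

6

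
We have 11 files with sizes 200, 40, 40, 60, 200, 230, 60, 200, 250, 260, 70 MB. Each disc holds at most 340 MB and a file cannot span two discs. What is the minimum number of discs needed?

Total = 260 + 250 + 230 + 200 + 200 + 200 + 70 + 60 + 60 + 40 + 40 = 1610 MB.
Lower bound: ⌈1610/340⌉ = 5 discs.
Also, 6 files each exceed 170 MB, and no two of those can share a disc, so at least 6 discs are needed.
A packing using 6 discs:
  disc 1: 260 + 70 = 330
  disc 2: 250 + 60 = 310
  disc 3: 230 + 60 + 40 = 330
  disc 4: 200 + 40 = 240
  disc 5: 200 = 200
  disc 6: 200 = 200
This matches the lower bound, so 6 is optimal.

6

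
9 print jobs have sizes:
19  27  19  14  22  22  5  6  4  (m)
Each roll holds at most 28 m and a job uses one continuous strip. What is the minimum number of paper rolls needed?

6

Total = 27 + 22 + 22 + 19 + 19 + 14 + 6 + 5 + 4 = 138 m.
Lower bound: ⌈138/28⌉ = 5 paper rolls.
A packing using 6 paper rolls:
  roll 1: 27 = 27
  roll 2: 22 + 6 = 28
  roll 3: 22 + 5 = 27
  roll 4: 19 + 4 = 23
  roll 5: 19 = 19
  roll 6: 14 = 14
No arrangement into 5 paper rolls stays within capacity, so 6 is optimal.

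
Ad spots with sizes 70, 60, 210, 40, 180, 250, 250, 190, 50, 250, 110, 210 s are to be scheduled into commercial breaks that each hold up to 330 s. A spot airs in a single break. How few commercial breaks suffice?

Total = 250 + 250 + 250 + 210 + 210 + 190 + 180 + 110 + 70 + 60 + 50 + 40 = 1870 s.
Lower bound: ⌈1870/330⌉ = 6 commercial breaks.
Also, 7 ad spots each exceed 165 s, and no two of those can share a break, so at least 7 commercial breaks are needed.
A packing using 7 commercial breaks:
  break 1: 250 + 70 = 320
  break 2: 250 + 60 = 310
  break 3: 250 + 50 = 300
  break 4: 210 + 110 = 320
  break 5: 210 + 40 = 250
  break 6: 190 = 190
  break 7: 180 = 180
This matches the lower bound, so 7 is optimal.

7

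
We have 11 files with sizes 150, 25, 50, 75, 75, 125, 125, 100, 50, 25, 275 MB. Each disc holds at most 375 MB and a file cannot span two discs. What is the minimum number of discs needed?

Total = 275 + 150 + 125 + 125 + 100 + 75 + 75 + 50 + 50 + 25 + 25 = 1075 MB.
Lower bound: ⌈1075/375⌉ = 3 discs.
A packing using 3 discs:
  disc 1: 275 + 100 = 375
  disc 2: 150 + 125 + 75 + 25 = 375
  disc 3: 125 + 75 + 50 + 50 + 25 = 325
This matches the lower bound, so 3 is optimal.

3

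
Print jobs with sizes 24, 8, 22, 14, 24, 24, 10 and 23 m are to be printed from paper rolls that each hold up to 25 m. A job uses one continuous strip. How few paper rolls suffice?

7

Total = 24 + 24 + 24 + 23 + 22 + 14 + 10 + 8 = 149 m.
Lower bound: ⌈149/25⌉ = 6 paper rolls.
A packing using 7 paper rolls:
  roll 1: 24 = 24
  roll 2: 24 = 24
  roll 3: 24 = 24
  roll 4: 23 = 23
  roll 5: 22 = 22
  roll 6: 14 + 10 = 24
  roll 7: 8 = 8
No arrangement into 6 paper rolls stays within capacity, so 7 is optimal.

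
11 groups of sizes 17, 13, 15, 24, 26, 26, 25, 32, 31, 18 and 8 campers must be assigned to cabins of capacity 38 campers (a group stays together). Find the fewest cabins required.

Total = 32 + 31 + 26 + 26 + 25 + 24 + 18 + 17 + 15 + 13 + 8 = 235 campers.
Lower bound: ⌈235/38⌉ = 7 cabins.
A packing using 8 cabins:
  cabin 1: 32 = 32
  cabin 2: 31 = 31
  cabin 3: 26 + 8 = 34
  cabin 4: 26 = 26
  cabin 5: 25 + 13 = 38
  cabin 6: 24 = 24
  cabin 7: 18 + 17 = 35
  cabin 8: 15 = 15
No arrangement into 7 cabins stays within capacity, so 8 is optimal.

8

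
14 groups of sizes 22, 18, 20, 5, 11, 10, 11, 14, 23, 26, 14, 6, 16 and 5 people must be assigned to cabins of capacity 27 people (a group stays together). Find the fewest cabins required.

8

Total = 26 + 23 + 22 + 20 + 18 + 16 + 14 + 14 + 11 + 11 + 10 + 6 + 5 + 5 = 201 people.
Lower bound: ⌈201/27⌉ = 8 cabins.
A packing using 8 cabins:
  cabin 1: 26 = 26
  cabin 2: 23 = 23
  cabin 3: 22 + 5 = 27
  cabin 4: 20 + 6 = 26
  cabin 5: 18 + 5 = 23
  cabin 6: 16 + 11 = 27
  cabin 7: 14 + 11 = 25
  cabin 8: 14 + 10 = 24
This matches the lower bound, so 8 is optimal.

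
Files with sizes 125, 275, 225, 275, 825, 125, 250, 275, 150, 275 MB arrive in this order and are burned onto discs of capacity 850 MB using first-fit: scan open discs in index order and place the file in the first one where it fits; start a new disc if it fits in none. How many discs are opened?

  125 → disc 1 (new)  [load 125/850]
  275 → disc 1  [load 400/850]
  225 → disc 1  [load 625/850]
  275 → disc 2 (new)  [load 275/850]
  825 → disc 3 (new)  [load 825/850]
  125 → disc 1  [load 750/850]
  250 → disc 2  [load 525/850]
  275 → disc 2  [load 800/850]
  150 → disc 4 (new)  [load 150/850]
  275 → disc 4  [load 425/850]
4 discs opened.

4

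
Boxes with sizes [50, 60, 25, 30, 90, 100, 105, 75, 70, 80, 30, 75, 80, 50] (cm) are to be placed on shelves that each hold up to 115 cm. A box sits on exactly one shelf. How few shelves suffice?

Total = 105 + 100 + 90 + 80 + 80 + 75 + 75 + 70 + 60 + 50 + 50 + 30 + 30 + 25 = 920 cm.
Lower bound: ⌈920/115⌉ = 8 shelves.
Also, 9 boxes each exceed 115/2 cm, and no two of those can share a shelf, so at least 9 shelves are needed.
A packing using 10 shelves:
  shelf 1: 105 = 105
  shelf 2: 100 = 100
  shelf 3: 90 + 25 = 115
  shelf 4: 80 + 30 = 110
  shelf 5: 80 + 30 = 110
  shelf 6: 75 = 75
  shelf 7: 75 = 75
  shelf 8: 70 = 70
  shelf 9: 60 + 50 = 110
  shelf 10: 50 = 50
No arrangement into 9 shelves stays within capacity, so 10 is optimal.

10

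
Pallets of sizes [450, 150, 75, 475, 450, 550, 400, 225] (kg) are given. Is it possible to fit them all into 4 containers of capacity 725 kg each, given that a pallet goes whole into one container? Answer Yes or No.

Total = 2775 kg; ⌈2775/725⌉ = 4.
5 pallets each exceed half the capacity and cannot share a container, forcing at least 5 containers.
At least 5 containers are required, but only 4 are allowed.

No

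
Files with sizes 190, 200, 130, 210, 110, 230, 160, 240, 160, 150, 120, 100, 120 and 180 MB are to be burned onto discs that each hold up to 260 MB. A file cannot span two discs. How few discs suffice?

11

Total = 240 + 230 + 210 + 200 + 190 + 180 + 160 + 160 + 150 + 130 + 120 + 120 + 110 + 100 = 2300 MB.
Lower bound: ⌈2300/260⌉ = 9 discs.
A packing using 11 discs:
  disc 1: 240 = 240
  disc 2: 230 = 230
  disc 3: 210 = 210
  disc 4: 200 = 200
  disc 5: 190 = 190
  disc 6: 180 = 180
  disc 7: 160 + 100 = 260
  disc 8: 160 = 160
  disc 9: 150 + 110 = 260
  disc 10: 130 + 120 = 250
  disc 11: 120 = 120
No arrangement into 10 discs stays within capacity, so 11 is optimal.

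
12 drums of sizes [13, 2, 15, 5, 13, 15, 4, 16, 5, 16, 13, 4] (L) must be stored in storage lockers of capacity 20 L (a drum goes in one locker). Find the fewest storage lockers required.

Total = 16 + 16 + 15 + 15 + 13 + 13 + 13 + 5 + 5 + 4 + 4 + 2 = 121 L.
Lower bound: ⌈121/20⌉ = 7 storage lockers.
A packing using 7 storage lockers:
  locker 1: 16 + 4 = 20
  locker 2: 16 + 4 = 20
  locker 3: 15 + 5 = 20
  locker 4: 15 + 5 = 20
  locker 5: 13 + 2 = 15
  locker 6: 13 = 13
  locker 7: 13 = 13
This matches the lower bound, so 7 is optimal.

7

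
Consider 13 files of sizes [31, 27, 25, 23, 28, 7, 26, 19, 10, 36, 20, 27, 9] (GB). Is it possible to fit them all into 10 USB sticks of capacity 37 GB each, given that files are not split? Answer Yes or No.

Yes

A valid assignment using 10 USB sticks:
  USB stick 1: 36 = 36
  USB stick 2: 31 = 31
  USB stick 3: 28 + 9 = 37
  USB stick 4: 27 + 10 = 37
  USB stick 5: 27 + 7 = 34
  USB stick 6: 26 = 26
  USB stick 7: 25 = 25
  USB stick 8: 23 = 23
  USB stick 9: 20 = 20
  USB stick 10: 19 = 19
Every load is within 37 GB, so 10 USB sticks suffice.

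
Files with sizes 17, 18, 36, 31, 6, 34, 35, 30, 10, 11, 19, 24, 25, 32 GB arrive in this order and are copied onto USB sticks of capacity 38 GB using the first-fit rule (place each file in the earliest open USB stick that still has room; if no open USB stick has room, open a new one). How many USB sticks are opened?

11

  17 → USB stick 1 (new)  [load 17/38]
  18 → USB stick 1  [load 35/38]
  36 → USB stick 2 (new)  [load 36/38]
  31 → USB stick 3 (new)  [load 31/38]
  6 → USB stick 3  [load 37/38]
  34 → USB stick 4 (new)  [load 34/38]
  35 → USB stick 5 (new)  [load 35/38]
  30 → USB stick 6 (new)  [load 30/38]
  10 → USB stick 7 (new)  [load 10/38]
  11 → USB stick 7  [load 21/38]
  19 → USB stick 8 (new)  [load 19/38]
  24 → USB stick 9 (new)  [load 24/38]
  25 → USB stick 10 (new)  [load 25/38]
  32 → USB stick 11 (new)  [load 32/38]
11 USB sticks opened.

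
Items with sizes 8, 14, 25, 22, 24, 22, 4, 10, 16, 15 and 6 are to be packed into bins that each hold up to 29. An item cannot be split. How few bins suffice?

Total = 25 + 24 + 22 + 22 + 16 + 15 + 14 + 10 + 8 + 6 + 4 = 166.
Lower bound: ⌈166/29⌉ = 6 bins.
A packing using 7 bins:
  bin 1: 25 + 4 = 29
  bin 2: 24 = 24
  bin 3: 22 + 6 = 28
  bin 4: 22 = 22
  bin 5: 16 + 10 = 26
  bin 6: 15 + 14 = 29
  bin 7: 8 = 8
No arrangement into 6 bins stays within capacity, so 7 is optimal.

7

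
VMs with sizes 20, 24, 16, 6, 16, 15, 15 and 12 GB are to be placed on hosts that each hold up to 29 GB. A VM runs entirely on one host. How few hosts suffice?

Total = 24 + 20 + 16 + 16 + 15 + 15 + 12 + 6 = 124 GB.
Lower bound: ⌈124/29⌉ = 5 hosts.
Also, 6 VMs each exceed 29/2 GB, and no two of those can share a host, so at least 6 hosts are needed.
A packing using 6 hosts:
  host 1: 24 = 24
  host 2: 20 + 6 = 26
  host 3: 16 + 12 = 28
  host 4: 16 = 16
  host 5: 15 = 15
  host 6: 15 = 15
This matches the lower bound, so 6 is optimal.

6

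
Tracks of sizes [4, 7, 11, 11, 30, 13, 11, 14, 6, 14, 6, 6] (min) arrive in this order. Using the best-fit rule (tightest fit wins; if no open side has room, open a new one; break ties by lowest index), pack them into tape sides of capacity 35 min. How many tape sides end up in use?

  4 → side 1 (new)  [load 4/35]
  7 → side 1  [load 11/35]
  11 → side 1  [load 22/35]
  11 → side 1  [load 33/35]
  30 → side 2 (new)  [load 30/35]
  13 → side 3 (new)  [load 13/35]
  11 → side 3  [load 24/35]
  14 → side 4 (new)  [load 14/35]
  6 → side 3  [load 30/35]
  14 → side 4  [load 28/35]
  6 → side 4  [load 34/35]
  6 → side 5 (new)  [load 6/35]
5 tape sides opened.

5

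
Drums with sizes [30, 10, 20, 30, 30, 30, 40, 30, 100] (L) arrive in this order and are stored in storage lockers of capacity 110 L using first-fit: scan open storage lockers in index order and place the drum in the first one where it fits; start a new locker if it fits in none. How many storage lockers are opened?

4

  30 → locker 1 (new)  [load 30/110]
  10 → locker 1  [load 40/110]
  20 → locker 1  [load 60/110]
  30 → locker 1  [load 90/110]
  30 → locker 2 (new)  [load 30/110]
  30 → locker 2  [load 60/110]
  40 → locker 2  [load 100/110]
  30 → locker 3 (new)  [load 30/110]
  100 → locker 4 (new)  [load 100/110]
4 storage lockers opened.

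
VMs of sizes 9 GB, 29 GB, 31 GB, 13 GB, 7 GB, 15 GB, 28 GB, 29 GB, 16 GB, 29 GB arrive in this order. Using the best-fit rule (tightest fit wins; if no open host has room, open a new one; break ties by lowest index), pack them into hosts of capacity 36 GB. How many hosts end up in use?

  9 → host 1 (new)  [load 9/36]
  29 → host 2 (new)  [load 29/36]
  31 → host 3 (new)  [load 31/36]
  13 → host 1  [load 22/36]
  7 → host 2  [load 36/36]
  15 → host 4 (new)  [load 15/36]
  28 → host 5 (new)  [load 28/36]
  29 → host 6 (new)  [load 29/36]
  16 → host 4  [load 31/36]
  29 → host 7 (new)  [load 29/36]
7 hosts opened.

7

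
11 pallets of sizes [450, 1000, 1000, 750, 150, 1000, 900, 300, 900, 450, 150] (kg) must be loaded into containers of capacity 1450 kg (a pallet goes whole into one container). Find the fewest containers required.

Total = 1000 + 1000 + 1000 + 900 + 900 + 750 + 450 + 450 + 300 + 150 + 150 = 7050 kg.
Lower bound: ⌈7050/1450⌉ = 5 containers.
Also, 6 pallets each exceed 725 kg, and no two of those can share a container, so at least 6 containers are needed.
A packing using 6 containers:
  container 1: 1000 + 450 = 1450
  container 2: 1000 + 450 = 1450
  container 3: 1000 + 300 + 150 = 1450
  container 4: 900 + 150 = 1050
  container 5: 900 = 900
  container 6: 750 = 750
This matches the lower bound, so 6 is optimal.

6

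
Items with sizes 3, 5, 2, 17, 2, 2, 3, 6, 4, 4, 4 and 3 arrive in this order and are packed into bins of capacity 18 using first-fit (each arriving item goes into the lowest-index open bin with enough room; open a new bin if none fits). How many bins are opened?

  3 → bin 1 (new)  [load 3/18]
  5 → bin 1  [load 8/18]
  2 → bin 1  [load 10/18]
  17 → bin 2 (new)  [load 17/18]
  2 → bin 1  [load 12/18]
  2 → bin 1  [load 14/18]
  3 → bin 1  [load 17/18]
  6 → bin 3 (new)  [load 6/18]
  4 → bin 3  [load 10/18]
  4 → bin 3  [load 14/18]
  4 → bin 3  [load 18/18]
  3 → bin 4 (new)  [load 3/18]
4 bins opened.

4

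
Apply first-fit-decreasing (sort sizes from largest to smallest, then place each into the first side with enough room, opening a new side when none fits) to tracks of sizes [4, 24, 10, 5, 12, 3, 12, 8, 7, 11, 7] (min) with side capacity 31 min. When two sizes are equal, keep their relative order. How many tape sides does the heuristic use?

Sorted descending: 24, 12, 12, 11, 10, 8, 7, 7, 5, 4, 3.
  24 → side 1 (new)  [load 24/31]
  12 → side 2 (new)  [load 12/31]
  12 → side 2  [load 24/31]
  11 → side 3 (new)  [load 11/31]
  10 → side 3  [load 21/31]
  8 → side 3  [load 29/31]
  7 → side 1  [load 31/31]
  7 → side 2  [load 31/31]
  5 → side 4 (new)  [load 5/31]
  4 → side 4  [load 9/31]
  3 → side 4  [load 12/31]
4 tape sides opened.

4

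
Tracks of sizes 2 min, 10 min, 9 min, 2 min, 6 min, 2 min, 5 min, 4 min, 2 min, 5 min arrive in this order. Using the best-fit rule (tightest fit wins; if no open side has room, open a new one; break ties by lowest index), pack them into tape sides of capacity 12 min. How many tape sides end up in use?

4

  2 → side 1 (new)  [load 2/12]
  10 → side 1  [load 12/12]
  9 → side 2 (new)  [load 9/12]
  2 → side 2  [load 11/12]
  6 → side 3 (new)  [load 6/12]
  2 → side 3  [load 8/12]
  5 → side 4 (new)  [load 5/12]
  4 → side 3  [load 12/12]
  2 → side 4  [load 7/12]
  5 → side 4  [load 12/12]
4 tape sides opened.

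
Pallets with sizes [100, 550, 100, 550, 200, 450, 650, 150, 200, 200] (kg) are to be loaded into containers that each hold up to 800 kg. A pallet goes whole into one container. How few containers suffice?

Total = 650 + 550 + 550 + 450 + 200 + 200 + 200 + 150 + 100 + 100 = 3150 kg.
Lower bound: ⌈3150/800⌉ = 4 containers.
A packing using 5 containers:
  container 1: 650 + 150 = 800
  container 2: 550 + 200 = 750
  container 3: 550 + 200 = 750
  container 4: 450 + 200 + 100 = 750
  container 5: 100 = 100
No arrangement into 4 containers stays within capacity, so 5 is optimal.

5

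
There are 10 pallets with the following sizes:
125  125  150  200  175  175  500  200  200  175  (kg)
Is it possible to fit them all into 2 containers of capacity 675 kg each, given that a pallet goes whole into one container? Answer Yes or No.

Total = 2025 kg; ⌈2025/675⌉ = 3.
At least 3 containers are required, but only 2 are allowed.

No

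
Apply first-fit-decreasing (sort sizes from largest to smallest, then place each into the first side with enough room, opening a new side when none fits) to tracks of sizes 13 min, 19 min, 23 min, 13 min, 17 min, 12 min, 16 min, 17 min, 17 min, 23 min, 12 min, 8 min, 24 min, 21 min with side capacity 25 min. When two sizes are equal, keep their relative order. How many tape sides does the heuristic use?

11

Sorted descending: 24, 23, 23, 21, 19, 17, 17, 17, 16, 13, 13, 12, 12, 8.
  24 → side 1 (new)  [load 24/25]
  23 → side 2 (new)  [load 23/25]
  23 → side 3 (new)  [load 23/25]
  21 → side 4 (new)  [load 21/25]
  19 → side 5 (new)  [load 19/25]
  17 → side 6 (new)  [load 17/25]
  17 → side 7 (new)  [load 17/25]
  17 → side 8 (new)  [load 17/25]
  16 → side 9 (new)  [load 16/25]
  13 → side 10 (new)  [load 13/25]
  13 → side 11 (new)  [load 13/25]
  12 → side 10  [load 25/25]
  12 → side 11  [load 25/25]
  8 → side 6  [load 25/25]
11 tape sides opened.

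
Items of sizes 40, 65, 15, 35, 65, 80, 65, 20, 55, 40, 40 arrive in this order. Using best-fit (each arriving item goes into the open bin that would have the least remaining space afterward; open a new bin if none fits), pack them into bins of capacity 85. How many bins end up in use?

7

  40 → bin 1 (new)  [load 40/85]
  65 → bin 2 (new)  [load 65/85]
  15 → bin 2  [load 80/85]
  35 → bin 1  [load 75/85]
  65 → bin 3 (new)  [load 65/85]
  80 → bin 4 (new)  [load 80/85]
  65 → bin 5 (new)  [load 65/85]
  20 → bin 3  [load 85/85]
  55 → bin 6 (new)  [load 55/85]
  40 → bin 7 (new)  [load 40/85]
  40 → bin 7  [load 80/85]
7 bins opened.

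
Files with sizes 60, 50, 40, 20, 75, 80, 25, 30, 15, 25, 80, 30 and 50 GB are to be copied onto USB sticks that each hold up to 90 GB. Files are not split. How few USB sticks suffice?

7

Total = 80 + 80 + 75 + 60 + 50 + 50 + 40 + 30 + 30 + 25 + 25 + 20 + 15 = 580 GB.
Lower bound: ⌈580/90⌉ = 7 USB sticks.
A packing using 7 USB sticks:
  USB stick 1: 80 = 80
  USB stick 2: 80 = 80
  USB stick 3: 75 + 15 = 90
  USB stick 4: 60 + 30 = 90
  USB stick 5: 50 + 40 = 90
  USB stick 6: 50 + 30 = 80
  USB stick 7: 25 + 25 + 20 = 70
This matches the lower bound, so 7 is optimal.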